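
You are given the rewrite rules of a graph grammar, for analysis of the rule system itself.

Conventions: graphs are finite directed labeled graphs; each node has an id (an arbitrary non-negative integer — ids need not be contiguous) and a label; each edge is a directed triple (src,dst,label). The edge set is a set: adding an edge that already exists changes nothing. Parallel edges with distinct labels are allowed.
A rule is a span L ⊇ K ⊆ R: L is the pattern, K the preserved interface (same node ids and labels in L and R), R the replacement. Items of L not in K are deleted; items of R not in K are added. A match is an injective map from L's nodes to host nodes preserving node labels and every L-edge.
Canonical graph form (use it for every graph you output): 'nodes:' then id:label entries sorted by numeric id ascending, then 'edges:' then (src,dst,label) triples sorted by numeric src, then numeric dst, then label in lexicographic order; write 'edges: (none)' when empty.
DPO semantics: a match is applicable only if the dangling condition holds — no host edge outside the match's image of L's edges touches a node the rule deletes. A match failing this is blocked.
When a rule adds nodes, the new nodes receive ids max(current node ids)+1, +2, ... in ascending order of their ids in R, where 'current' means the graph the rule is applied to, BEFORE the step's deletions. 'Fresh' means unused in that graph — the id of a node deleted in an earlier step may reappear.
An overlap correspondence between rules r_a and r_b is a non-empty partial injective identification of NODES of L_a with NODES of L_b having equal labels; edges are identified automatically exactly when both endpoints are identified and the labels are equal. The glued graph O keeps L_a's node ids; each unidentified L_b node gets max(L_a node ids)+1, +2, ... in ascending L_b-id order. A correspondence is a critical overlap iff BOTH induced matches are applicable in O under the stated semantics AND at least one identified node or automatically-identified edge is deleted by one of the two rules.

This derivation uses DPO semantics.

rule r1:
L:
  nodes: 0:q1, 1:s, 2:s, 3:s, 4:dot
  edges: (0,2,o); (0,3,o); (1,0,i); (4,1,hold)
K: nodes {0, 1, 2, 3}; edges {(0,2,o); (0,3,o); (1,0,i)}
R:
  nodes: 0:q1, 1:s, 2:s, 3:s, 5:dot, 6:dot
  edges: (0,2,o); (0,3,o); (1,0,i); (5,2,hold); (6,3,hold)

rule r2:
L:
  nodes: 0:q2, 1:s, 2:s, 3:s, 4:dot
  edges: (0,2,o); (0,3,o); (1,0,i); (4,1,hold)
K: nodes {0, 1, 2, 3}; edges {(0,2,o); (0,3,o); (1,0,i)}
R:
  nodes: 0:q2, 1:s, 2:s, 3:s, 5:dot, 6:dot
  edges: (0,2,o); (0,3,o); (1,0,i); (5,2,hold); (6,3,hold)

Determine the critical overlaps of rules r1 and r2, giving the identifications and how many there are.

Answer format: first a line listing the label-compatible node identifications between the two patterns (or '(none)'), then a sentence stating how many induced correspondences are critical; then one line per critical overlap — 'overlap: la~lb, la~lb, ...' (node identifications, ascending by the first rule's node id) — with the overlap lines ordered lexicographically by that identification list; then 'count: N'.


label-compatible node identifications between L(r1) and L(r2): 1~1, 1~2, 1~3, 2~1, 2~2, 2~3, 3~1, 3~2, 3~3, 4~4
7 of the induced correspondences are critical overlaps of r1 and r2.
overlap: 1~1, 2~2, 3~3, 4~4
overlap: 1~1, 2~2, 4~4
overlap: 1~1, 2~3, 3~2, 4~4
overlap: 1~1, 2~3, 4~4
overlap: 1~1, 3~2, 4~4
overlap: 1~1, 3~3, 4~4
overlap: 1~1, 4~4
count: 7


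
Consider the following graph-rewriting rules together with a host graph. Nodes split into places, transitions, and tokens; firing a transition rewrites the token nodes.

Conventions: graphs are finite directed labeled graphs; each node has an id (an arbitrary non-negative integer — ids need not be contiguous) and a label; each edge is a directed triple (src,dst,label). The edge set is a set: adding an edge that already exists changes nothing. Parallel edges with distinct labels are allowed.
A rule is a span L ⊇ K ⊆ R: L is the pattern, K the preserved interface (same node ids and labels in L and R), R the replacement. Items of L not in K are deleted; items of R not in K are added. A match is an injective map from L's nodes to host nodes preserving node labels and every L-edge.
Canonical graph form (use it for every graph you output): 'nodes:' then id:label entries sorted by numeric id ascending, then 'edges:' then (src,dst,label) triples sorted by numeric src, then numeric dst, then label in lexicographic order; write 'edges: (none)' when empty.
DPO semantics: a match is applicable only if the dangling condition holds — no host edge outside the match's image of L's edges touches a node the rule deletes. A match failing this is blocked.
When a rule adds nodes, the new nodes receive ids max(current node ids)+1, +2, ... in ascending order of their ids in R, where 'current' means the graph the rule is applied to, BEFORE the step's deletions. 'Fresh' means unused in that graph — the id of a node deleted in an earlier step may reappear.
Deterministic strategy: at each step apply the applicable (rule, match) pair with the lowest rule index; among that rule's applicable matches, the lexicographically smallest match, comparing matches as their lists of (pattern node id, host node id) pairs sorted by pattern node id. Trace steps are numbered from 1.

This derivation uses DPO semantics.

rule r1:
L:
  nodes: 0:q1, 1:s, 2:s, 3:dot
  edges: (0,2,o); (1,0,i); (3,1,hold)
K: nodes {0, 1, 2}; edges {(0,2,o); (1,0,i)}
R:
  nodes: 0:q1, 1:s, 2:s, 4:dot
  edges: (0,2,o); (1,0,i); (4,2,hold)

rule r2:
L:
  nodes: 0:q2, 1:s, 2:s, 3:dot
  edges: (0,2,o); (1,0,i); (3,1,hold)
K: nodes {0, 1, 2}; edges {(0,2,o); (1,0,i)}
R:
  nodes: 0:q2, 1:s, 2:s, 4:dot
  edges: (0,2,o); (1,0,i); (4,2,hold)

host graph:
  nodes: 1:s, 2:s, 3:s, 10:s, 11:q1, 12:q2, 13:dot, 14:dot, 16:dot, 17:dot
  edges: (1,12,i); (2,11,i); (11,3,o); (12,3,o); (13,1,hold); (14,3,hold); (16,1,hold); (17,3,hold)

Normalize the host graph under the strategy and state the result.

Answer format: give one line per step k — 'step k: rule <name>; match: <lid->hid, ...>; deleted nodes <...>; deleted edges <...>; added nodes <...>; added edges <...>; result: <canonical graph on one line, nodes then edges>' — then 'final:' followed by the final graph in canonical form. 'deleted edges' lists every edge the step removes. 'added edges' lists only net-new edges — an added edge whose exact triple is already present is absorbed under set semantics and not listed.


step 1: rule r2; match: 0->12, 1->1, 2->3, 3->13; deleted nodes 13; deleted edges (13,1,hold); added nodes 18; added edges (18,3,hold); result: nodes: 1:s, 2:s, 3:s, 10:s, 11:q1, 12:q2, 14:dot, 16:dot, 17:dot, 18:dot edges: (1,12,i); (2,11,i); (11,3,o); (12,3,o); (14,3,hold); (16,1,hold); (17,3,hold); (18,3,hold)
step 2: rule r2; match: 0->12, 1->1, 2->3, 3->16; deleted nodes 16; deleted edges (16,1,hold); added nodes 19; added edges (19,3,hold); result: nodes: 1:s, 2:s, 3:s, 10:s, 11:q1, 12:q2, 14:dot, 17:dot, 18:dot, 19:dot edges: (1,12,i); (2,11,i); (11,3,o); (12,3,o); (14,3,hold); (17,3,hold); (18,3,hold); (19,3,hold)
final:
nodes: 1:s, 2:s, 3:s, 10:s, 11:q1, 12:q2, 14:dot, 17:dot, 18:dot, 19:dot
edges: (1,12,i); (2,11,i); (11,3,o); (12,3,o); (14,3,hold); (17,3,hold); (18,3,hold); (19,3,hold)


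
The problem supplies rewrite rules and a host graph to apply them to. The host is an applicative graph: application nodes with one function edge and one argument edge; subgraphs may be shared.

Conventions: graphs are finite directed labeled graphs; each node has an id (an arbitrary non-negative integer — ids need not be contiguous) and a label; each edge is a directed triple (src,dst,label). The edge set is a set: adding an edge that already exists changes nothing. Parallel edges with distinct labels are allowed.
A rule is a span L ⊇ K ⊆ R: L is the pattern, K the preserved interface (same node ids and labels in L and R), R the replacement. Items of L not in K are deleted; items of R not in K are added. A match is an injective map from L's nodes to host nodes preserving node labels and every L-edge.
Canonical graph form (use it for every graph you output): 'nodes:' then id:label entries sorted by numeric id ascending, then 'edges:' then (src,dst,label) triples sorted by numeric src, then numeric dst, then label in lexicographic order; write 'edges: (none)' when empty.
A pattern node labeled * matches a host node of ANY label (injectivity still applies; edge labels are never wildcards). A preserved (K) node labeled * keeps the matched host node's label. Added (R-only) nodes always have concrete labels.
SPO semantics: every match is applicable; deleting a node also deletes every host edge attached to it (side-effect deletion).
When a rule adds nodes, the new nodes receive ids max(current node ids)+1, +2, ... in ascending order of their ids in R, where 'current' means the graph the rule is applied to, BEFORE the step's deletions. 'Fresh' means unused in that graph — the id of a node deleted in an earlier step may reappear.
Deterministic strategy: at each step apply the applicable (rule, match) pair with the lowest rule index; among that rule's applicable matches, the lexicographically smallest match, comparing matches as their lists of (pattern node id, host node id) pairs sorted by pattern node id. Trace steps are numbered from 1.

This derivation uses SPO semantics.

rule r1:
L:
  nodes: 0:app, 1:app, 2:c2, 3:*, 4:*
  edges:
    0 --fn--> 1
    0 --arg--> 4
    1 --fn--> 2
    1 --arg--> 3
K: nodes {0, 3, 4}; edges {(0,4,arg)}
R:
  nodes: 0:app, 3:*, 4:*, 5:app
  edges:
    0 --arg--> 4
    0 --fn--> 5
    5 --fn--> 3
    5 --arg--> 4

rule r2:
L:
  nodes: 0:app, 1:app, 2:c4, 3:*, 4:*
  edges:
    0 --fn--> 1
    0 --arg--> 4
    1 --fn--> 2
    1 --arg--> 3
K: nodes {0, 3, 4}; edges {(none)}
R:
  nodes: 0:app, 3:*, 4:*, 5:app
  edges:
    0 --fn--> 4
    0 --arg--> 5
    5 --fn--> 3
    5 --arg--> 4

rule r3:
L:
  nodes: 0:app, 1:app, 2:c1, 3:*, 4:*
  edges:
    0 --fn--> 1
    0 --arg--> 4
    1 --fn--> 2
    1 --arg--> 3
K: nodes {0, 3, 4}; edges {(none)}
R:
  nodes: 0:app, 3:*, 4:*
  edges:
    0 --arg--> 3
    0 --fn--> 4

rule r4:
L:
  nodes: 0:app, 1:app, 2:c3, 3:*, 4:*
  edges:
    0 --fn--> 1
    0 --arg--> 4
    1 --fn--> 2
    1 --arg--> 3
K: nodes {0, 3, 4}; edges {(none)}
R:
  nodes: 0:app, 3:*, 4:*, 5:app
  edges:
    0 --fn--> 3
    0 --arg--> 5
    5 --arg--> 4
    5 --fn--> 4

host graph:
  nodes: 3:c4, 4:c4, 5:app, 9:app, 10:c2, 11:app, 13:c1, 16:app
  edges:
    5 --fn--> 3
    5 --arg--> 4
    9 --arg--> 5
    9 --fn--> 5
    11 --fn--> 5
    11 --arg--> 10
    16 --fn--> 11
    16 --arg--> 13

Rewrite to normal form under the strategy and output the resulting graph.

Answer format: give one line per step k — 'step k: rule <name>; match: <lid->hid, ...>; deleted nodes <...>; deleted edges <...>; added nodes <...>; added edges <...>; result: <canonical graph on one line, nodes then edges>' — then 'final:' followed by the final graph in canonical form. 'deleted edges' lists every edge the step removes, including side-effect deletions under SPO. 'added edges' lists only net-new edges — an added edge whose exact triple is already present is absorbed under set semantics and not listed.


step 1: rule r2; match: 0->11, 1->5, 2->3, 3->4, 4->10; deleted nodes 3, 5; deleted edges (5,3,fn); (5,4,arg); (9,5,arg); (9,5,fn); (11,5,fn); (11,10,arg); added nodes 17; added edges (11,10,fn); (11,17,arg); (17,4,fn); (17,10,arg); result: nodes: 4:c4, 9:app, 10:c2, 11:app, 13:c1, 16:app, 17:app edges: (11,10,fn); (11,17,arg); (16,11,fn); (16,13,arg); (17,4,fn); (17,10,arg)
step 2: rule r1; match: 0->16, 1->11, 2->10, 3->17, 4->13; deleted nodes 10, 11; deleted edges (11,10,fn); (11,17,arg); (16,11,fn); (17,10,arg); added nodes 18; added edges (16,18,fn); (18,13,arg); (18,17,fn); result: nodes: 4:c4, 9:app, 13:c1, 16:app, 17:app, 18:app edges: (16,13,arg); (16,18,fn); (17,4,fn); (18,13,arg); (18,17,fn)
final:
nodes: 4:c4, 9:app, 13:c1, 16:app, 17:app, 18:app
edges: (16,13,arg); (16,18,fn); (17,4,fn); (18,13,arg); (18,17,fn)


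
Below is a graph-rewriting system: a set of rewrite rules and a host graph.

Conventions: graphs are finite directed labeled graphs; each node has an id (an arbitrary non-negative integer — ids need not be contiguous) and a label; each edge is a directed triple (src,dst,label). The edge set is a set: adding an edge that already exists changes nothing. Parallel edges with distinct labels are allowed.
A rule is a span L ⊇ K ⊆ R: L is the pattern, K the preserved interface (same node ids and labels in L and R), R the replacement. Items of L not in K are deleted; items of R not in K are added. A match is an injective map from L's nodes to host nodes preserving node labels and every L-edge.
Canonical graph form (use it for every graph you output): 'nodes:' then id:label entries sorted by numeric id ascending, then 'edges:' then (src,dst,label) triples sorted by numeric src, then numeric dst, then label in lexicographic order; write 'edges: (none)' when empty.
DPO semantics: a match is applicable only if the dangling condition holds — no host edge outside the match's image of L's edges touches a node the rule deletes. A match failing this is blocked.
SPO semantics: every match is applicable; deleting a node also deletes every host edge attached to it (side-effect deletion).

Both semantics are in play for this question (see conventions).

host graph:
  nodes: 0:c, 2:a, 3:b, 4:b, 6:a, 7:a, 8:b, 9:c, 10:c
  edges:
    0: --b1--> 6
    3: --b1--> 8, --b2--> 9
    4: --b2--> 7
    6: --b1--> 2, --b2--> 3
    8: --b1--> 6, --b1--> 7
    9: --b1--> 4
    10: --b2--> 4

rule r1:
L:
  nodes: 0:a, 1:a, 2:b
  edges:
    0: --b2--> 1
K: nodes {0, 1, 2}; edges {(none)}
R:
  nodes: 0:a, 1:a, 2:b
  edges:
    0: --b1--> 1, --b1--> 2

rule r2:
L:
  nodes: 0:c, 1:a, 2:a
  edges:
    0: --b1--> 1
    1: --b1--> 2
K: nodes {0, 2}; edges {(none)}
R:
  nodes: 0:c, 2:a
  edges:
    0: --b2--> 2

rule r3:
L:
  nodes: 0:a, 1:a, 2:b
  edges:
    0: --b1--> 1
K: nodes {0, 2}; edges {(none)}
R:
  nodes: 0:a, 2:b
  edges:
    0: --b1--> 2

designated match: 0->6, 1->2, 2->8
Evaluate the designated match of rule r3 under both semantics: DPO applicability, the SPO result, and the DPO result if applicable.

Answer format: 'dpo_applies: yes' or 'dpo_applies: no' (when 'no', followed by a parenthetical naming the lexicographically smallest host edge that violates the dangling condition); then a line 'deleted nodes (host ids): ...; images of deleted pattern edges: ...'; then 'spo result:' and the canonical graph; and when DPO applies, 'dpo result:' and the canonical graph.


dpo_applies: yes
deleted nodes (host ids): 2; images of deleted pattern edges: (6,2,b1)
spo result:
nodes: 0:c, 3:b, 4:b, 6:a, 7:a, 8:b, 9:c, 10:c
edges: (0,6,b1); (3,8,b1); (3,9,b2); (4,7,b2); (6,3,b2); (6,8,b1); (8,6,b1); (8,7,b1); (9,4,b1); (10,4,b2)
dpo result:
nodes: 0:c, 3:b, 4:b, 6:a, 7:a, 8:b, 9:c, 10:c
edges: (0,6,b1); (3,8,b1); (3,9,b2); (4,7,b2); (6,3,b2); (6,8,b1); (8,6,b1); (8,7,b1); (9,4,b1); (10,4,b2)


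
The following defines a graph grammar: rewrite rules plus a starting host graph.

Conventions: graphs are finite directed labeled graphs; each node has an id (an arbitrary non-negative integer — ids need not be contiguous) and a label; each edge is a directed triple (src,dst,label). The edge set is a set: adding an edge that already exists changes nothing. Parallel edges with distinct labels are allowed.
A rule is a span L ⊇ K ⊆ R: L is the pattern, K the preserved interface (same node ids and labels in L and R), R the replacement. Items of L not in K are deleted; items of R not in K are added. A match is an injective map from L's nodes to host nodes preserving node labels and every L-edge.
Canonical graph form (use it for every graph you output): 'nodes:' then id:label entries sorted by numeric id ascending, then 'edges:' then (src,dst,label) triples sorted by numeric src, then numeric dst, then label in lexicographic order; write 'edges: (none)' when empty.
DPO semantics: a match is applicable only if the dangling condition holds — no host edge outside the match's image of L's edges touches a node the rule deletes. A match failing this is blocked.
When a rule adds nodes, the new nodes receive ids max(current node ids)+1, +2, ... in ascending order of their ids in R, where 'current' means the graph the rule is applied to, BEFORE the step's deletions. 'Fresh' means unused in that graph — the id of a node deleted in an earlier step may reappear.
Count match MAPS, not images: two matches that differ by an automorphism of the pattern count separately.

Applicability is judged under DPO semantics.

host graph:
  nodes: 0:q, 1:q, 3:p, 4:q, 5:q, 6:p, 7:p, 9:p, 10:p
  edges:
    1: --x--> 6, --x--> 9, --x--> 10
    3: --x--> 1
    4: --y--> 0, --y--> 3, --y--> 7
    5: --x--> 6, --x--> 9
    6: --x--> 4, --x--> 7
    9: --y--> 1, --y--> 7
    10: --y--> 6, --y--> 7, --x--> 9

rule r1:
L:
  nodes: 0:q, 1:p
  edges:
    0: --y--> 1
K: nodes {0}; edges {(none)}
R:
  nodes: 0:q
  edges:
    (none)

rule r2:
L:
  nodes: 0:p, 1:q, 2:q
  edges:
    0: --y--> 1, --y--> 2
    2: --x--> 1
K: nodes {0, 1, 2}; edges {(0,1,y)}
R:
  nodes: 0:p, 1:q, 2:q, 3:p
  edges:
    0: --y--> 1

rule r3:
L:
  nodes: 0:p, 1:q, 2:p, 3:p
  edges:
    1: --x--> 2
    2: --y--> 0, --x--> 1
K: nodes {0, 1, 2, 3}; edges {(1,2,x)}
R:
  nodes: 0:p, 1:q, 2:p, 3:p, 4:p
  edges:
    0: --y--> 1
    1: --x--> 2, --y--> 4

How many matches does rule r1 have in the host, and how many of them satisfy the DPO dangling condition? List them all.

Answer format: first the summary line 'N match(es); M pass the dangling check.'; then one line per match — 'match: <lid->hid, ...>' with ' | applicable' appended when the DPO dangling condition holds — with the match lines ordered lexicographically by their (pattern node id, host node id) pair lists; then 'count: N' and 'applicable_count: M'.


2 match(es); 0 pass the dangling check.
match: 0->4, 1->3
match: 0->4, 1->7
count: 2
applicable_count: 0


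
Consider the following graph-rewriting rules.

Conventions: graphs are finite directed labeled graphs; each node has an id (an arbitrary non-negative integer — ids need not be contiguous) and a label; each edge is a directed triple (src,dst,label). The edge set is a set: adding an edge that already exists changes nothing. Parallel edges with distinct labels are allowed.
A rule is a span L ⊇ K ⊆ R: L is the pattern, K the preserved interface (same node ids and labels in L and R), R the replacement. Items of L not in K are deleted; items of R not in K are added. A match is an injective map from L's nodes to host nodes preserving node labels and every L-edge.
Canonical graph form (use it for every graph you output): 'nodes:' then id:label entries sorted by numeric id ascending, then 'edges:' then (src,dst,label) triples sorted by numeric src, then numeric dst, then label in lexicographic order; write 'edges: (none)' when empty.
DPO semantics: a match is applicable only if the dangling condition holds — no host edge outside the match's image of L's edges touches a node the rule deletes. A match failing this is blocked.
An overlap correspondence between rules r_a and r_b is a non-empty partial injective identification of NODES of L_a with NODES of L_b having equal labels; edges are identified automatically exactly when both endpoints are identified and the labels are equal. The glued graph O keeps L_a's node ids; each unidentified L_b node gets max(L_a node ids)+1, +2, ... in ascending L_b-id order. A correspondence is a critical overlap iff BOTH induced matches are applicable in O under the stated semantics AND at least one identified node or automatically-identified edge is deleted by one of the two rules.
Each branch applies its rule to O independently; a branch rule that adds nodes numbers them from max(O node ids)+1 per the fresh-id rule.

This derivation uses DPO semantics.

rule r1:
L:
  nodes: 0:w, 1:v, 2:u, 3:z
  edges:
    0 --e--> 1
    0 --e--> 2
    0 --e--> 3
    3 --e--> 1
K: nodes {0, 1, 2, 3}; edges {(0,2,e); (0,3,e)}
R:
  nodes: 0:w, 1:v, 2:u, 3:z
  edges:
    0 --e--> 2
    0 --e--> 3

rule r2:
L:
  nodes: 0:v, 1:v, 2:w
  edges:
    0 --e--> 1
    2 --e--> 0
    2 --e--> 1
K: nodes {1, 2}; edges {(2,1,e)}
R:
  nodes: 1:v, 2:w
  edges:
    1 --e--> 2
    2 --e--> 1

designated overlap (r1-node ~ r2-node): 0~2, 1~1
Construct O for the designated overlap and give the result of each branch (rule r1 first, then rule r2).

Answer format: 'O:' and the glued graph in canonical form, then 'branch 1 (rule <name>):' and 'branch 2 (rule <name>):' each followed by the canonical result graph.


O:
nodes: 0:w, 1:v, 2:u, 3:z, 4:v
edges: (0,1,e); (0,2,e); (0,3,e); (0,4,e); (3,1,e); (4,1,e)
branch 1 (rule r1):
nodes: 0:w, 1:v, 2:u, 3:z, 4:v
edges: (0,2,e); (0,3,e); (0,4,e); (4,1,e)
branch 2 (rule r2):
nodes: 0:w, 1:v, 2:u, 3:z
edges: (0,1,e); (0,2,e); (0,3,e); (1,0,e); (3,1,e)


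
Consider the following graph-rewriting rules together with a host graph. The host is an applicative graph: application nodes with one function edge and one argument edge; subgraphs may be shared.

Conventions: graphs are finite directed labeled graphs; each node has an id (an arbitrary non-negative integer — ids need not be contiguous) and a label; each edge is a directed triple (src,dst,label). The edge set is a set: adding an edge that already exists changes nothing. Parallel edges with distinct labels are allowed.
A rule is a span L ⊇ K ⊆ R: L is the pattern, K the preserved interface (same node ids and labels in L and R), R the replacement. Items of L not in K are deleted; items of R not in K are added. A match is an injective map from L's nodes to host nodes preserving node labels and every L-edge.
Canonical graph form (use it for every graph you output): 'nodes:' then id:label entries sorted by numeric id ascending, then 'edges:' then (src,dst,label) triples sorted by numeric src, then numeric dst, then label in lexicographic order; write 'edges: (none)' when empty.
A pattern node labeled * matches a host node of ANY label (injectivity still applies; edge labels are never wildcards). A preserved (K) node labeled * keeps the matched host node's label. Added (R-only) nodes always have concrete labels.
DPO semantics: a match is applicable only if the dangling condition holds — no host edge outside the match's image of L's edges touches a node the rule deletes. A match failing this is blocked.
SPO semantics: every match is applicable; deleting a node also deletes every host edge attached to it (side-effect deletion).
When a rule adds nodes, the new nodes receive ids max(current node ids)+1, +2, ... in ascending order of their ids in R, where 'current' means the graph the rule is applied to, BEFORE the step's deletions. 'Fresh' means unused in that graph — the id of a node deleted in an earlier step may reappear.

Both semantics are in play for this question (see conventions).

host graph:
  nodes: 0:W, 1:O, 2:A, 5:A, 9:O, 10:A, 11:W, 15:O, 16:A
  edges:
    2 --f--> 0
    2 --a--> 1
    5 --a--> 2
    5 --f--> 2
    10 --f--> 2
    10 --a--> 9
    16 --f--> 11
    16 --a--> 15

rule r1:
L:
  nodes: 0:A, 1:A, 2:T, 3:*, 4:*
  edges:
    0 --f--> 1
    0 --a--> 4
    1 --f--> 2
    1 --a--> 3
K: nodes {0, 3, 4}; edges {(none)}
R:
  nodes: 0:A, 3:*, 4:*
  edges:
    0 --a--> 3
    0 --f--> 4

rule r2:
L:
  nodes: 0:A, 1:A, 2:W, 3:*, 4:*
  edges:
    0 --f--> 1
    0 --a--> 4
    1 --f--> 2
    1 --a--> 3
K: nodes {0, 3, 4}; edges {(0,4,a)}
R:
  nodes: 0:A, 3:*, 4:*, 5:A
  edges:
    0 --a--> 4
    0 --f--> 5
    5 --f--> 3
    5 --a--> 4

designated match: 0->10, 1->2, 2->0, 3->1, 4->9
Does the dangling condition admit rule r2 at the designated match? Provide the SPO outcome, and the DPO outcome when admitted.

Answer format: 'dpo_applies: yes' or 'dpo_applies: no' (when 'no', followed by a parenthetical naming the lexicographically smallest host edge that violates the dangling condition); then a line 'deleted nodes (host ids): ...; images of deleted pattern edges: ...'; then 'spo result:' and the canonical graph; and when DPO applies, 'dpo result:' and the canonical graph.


dpo_applies: no
(the rule deletes node 2, which keeps host edge (5,2,a) outside the match image — the dangling condition fails, DPO blocks; SPO proceeds and side-deletes such edges)
deleted nodes (host ids): 0, 2; images of deleted pattern edges: (2,0,f); (2,1,a); (10,2,f)
spo result:
nodes: 1:O, 5:A, 9:O, 10:A, 11:W, 15:O, 16:A, 17:A
edges: (10,9,a); (10,17,f); (16,11,f); (16,15,a); (17,1,f); (17,9,a)


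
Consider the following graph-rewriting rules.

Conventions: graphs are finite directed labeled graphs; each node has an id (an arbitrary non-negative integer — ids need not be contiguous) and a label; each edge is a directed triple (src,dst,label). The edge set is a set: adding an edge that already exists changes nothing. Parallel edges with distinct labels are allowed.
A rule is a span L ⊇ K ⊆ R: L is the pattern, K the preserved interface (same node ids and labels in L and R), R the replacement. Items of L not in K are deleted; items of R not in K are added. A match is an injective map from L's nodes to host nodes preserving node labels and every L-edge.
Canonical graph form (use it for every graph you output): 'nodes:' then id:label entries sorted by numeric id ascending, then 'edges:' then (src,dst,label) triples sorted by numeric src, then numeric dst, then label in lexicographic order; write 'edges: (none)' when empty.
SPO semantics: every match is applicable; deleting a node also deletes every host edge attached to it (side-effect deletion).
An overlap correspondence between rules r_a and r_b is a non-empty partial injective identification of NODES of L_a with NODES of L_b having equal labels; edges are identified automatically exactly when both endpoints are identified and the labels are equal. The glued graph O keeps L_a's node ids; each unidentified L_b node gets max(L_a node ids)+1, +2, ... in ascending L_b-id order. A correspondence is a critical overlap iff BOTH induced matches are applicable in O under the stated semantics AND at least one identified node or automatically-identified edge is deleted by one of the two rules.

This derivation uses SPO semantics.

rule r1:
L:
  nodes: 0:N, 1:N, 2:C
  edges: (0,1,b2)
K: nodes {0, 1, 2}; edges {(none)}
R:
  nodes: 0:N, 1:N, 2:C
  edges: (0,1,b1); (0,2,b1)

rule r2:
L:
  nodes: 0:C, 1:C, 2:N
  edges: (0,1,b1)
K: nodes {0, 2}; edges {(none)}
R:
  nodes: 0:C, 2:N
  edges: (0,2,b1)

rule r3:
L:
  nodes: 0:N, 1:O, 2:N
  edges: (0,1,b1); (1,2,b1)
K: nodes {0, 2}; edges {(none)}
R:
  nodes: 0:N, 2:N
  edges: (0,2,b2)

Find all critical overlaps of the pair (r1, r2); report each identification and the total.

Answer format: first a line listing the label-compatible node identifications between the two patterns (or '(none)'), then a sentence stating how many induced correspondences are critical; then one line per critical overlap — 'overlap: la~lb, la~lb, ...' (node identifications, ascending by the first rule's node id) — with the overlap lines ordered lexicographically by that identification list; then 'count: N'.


label-compatible node identifications between L(r1) and L(r2): 0~2, 1~2, 2~0, 2~1
3 of the induced correspondences are critical overlaps of r1 and r2.
overlap: 0~2, 2~1
overlap: 1~2, 2~1
overlap: 2~1
count: 3


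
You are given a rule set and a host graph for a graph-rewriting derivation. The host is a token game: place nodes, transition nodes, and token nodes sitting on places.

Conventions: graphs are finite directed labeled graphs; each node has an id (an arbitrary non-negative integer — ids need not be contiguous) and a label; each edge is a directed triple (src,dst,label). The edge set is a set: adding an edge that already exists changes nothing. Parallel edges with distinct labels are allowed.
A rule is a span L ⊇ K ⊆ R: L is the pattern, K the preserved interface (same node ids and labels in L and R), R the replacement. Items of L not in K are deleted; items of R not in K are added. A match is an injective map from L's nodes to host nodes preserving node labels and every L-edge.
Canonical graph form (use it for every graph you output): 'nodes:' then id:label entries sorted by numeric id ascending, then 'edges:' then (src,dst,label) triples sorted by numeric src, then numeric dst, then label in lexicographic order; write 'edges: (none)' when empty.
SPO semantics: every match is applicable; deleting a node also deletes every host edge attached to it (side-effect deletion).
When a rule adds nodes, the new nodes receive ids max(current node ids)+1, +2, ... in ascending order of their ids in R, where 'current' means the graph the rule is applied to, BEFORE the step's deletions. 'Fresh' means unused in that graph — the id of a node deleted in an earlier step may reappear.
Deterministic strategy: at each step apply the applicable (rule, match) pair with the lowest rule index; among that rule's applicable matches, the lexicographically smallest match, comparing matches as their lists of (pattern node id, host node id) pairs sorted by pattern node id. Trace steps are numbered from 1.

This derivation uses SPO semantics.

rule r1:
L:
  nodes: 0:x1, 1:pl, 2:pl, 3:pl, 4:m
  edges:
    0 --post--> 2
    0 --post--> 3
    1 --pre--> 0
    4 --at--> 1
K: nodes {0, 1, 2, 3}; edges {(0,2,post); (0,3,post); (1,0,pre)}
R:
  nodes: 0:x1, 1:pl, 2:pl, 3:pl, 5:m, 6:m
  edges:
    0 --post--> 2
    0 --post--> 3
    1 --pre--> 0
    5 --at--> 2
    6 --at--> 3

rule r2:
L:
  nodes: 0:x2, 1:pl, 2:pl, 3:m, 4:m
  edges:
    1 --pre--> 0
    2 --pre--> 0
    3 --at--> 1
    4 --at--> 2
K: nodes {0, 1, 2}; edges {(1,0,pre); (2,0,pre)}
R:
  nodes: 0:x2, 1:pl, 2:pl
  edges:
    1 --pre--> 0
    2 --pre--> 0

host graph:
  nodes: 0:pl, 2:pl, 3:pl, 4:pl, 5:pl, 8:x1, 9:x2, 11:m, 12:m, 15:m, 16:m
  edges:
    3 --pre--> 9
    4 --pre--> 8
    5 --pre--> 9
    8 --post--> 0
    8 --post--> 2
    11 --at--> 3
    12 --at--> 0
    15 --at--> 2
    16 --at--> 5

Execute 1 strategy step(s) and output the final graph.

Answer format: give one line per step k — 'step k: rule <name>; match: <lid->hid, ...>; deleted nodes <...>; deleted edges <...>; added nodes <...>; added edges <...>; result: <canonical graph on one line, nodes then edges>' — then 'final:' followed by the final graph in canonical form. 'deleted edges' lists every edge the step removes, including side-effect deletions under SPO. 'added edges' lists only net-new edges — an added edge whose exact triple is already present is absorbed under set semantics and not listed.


step 1: rule r2; match: 0->9, 1->3, 2->5, 3->11, 4->16; deleted nodes 11, 16; deleted edges (11,3,at); (16,5,at); added nodes (none); added edges (none); result: nodes: 0:pl, 2:pl, 3:pl, 4:pl, 5:pl, 8:x1, 9:x2, 12:m, 15:m edges: (3,9,pre); (4,8,pre); (5,9,pre); (8,0,post); (8,2,post); (12,0,at); (15,2,at)
final:
nodes: 0:pl, 2:pl, 3:pl, 4:pl, 5:pl, 8:x1, 9:x2, 12:m, 15:m
edges: (3,9,pre); (4,8,pre); (5,9,pre); (8,0,post); (8,2,post); (12,0,at); (15,2,at)


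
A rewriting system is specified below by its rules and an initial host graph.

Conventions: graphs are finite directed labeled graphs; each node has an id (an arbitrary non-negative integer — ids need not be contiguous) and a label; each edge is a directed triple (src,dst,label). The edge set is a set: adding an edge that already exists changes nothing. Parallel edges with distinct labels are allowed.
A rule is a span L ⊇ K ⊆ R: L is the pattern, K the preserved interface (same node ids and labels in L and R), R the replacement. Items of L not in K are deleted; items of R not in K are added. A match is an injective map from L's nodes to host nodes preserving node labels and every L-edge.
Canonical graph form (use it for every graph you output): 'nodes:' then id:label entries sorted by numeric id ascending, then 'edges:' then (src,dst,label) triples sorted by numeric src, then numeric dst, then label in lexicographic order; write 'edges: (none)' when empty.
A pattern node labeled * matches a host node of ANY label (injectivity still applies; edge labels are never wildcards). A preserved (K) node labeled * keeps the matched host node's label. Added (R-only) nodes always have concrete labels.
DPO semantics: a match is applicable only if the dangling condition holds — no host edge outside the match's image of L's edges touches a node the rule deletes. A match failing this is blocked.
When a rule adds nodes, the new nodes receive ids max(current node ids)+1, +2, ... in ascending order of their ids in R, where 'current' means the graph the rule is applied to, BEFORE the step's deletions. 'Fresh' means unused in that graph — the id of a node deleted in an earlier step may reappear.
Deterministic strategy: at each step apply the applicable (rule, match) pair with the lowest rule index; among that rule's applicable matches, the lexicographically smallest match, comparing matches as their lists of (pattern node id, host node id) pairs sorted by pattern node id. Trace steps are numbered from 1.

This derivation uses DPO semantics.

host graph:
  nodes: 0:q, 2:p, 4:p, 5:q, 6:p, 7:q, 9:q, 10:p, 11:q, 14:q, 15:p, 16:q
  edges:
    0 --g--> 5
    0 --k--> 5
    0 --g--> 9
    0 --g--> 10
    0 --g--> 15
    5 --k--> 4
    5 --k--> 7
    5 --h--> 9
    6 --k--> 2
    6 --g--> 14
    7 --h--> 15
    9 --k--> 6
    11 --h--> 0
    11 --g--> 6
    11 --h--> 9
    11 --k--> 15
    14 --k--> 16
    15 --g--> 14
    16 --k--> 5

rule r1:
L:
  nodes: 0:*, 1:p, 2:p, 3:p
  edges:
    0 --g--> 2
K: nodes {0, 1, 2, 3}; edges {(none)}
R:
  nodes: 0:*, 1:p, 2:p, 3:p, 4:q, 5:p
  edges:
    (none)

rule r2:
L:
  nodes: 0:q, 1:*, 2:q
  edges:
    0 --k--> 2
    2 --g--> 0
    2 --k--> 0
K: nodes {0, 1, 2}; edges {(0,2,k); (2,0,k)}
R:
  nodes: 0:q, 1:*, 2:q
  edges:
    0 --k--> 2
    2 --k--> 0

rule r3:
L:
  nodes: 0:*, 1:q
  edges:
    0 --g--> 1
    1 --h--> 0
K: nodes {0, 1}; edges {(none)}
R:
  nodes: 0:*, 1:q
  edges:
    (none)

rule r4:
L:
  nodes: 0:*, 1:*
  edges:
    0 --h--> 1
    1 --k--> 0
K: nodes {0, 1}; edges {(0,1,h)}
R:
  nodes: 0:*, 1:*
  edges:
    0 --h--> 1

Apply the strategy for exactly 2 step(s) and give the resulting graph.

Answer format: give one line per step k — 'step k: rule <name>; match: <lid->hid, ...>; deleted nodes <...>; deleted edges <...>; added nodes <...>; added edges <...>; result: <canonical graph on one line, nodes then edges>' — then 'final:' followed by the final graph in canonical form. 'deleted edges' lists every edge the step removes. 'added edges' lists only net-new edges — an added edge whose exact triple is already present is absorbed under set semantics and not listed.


step 1: rule r1; match: 0->0, 1->2, 2->10, 3->4; deleted nodes (none); deleted edges (0,10,g); added nodes 17, 18; added edges (none); result: nodes: 0:q, 2:p, 4:p, 5:q, 6:p, 7:q, 9:q, 10:p, 11:q, 14:q, 15:p, 16:q, 17:q, 18:p edges: (0,5,g); (0,5,k); (0,9,g); (0,15,g); (5,4,k); (5,7,k); (5,9,h); (6,2,k); (6,14,g); (7,15,h); (9,6,k); (11,0,h); (11,6,g); (11,9,h); (11,15,k); (14,16,k); (15,14,g); (16,5,k)
step 2: rule r1; match: 0->0, 1->2, 2->15, 3->4; deleted nodes (none); deleted edges (0,15,g); added nodes 19, 20; added edges (none); result: nodes: 0:q, 2:p, 4:p, 5:q, 6:p, 7:q, 9:q, 10:p, 11:q, 14:q, 15:p, 16:q, 17:q, 18:p, 19:q, 20:p edges: (0,5,g); (0,5,k); (0,9,g); (5,4,k); (5,7,k); (5,9,h); (6,2,k); (6,14,g); (7,15,h); (9,6,k); (11,0,h); (11,6,g); (11,9,h); (11,15,k); (14,16,k); (15,14,g); (16,5,k)
final:
nodes: 0:q, 2:p, 4:p, 5:q, 6:p, 7:q, 9:q, 10:p, 11:q, 14:q, 15:p, 16:q, 17:q, 18:p, 19:q, 20:p
edges: (0,5,g); (0,5,k); (0,9,g); (5,4,k); (5,7,k); (5,9,h); (6,2,k); (6,14,g); (7,15,h); (9,6,k); (11,0,h); (11,6,g); (11,9,h); (11,15,k); (14,16,k); (15,14,g); (16,5,k)


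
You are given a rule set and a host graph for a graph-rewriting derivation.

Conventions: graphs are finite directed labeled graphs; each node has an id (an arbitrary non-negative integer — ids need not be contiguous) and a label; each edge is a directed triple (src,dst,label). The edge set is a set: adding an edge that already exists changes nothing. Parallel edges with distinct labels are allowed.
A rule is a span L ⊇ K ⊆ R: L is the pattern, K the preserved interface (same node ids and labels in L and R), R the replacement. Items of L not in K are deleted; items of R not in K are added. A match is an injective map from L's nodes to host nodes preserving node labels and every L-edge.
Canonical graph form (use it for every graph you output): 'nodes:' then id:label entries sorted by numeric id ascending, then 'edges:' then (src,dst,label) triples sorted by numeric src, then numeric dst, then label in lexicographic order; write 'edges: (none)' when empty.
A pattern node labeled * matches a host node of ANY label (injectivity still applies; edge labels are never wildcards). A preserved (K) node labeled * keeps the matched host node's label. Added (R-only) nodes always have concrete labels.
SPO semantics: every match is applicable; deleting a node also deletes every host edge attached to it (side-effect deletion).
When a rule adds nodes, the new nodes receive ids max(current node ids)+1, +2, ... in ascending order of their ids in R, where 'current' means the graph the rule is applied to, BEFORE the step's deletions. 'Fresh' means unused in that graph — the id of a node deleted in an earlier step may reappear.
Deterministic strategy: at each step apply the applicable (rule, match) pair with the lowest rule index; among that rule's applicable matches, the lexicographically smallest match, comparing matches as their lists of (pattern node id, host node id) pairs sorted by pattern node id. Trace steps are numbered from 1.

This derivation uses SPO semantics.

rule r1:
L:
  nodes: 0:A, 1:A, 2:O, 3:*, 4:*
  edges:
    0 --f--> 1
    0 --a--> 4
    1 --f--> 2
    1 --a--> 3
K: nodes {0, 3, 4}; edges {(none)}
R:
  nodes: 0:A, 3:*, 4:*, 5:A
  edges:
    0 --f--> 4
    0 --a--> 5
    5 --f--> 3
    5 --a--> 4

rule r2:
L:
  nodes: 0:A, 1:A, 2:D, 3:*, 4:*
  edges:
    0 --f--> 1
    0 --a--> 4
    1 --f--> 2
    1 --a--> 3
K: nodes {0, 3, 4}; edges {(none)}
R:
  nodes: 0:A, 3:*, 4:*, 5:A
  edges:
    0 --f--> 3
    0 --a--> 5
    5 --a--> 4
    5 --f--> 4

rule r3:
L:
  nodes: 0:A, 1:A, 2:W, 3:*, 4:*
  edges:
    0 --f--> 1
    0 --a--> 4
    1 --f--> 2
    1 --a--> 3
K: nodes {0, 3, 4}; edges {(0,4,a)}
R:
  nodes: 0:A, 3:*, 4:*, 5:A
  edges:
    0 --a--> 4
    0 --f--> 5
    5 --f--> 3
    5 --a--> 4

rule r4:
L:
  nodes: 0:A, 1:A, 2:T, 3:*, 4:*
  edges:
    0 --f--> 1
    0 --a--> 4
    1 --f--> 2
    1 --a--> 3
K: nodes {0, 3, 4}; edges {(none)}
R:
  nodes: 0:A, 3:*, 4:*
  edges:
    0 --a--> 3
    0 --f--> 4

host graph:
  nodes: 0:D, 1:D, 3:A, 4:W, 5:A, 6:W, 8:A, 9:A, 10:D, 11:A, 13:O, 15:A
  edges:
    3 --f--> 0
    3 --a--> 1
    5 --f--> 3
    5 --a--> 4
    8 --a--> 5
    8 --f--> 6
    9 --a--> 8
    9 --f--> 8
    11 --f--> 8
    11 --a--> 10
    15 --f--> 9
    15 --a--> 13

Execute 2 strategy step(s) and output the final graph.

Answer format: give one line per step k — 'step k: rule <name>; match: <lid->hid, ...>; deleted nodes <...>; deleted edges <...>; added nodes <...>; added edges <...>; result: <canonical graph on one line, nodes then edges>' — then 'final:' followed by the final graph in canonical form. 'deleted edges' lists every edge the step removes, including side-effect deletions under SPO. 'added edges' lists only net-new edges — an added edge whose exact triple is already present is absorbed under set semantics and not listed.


step 1: rule r2; match: 0->5, 1->3, 2->0, 3->1, 4->4; deleted nodes 0, 3; deleted edges (3,0,f); (3,1,a); (5,3,f); (5,4,a); added nodes 16; added edges (5,1,f); (5,16,a); (16,4,a); (16,4,f); result: nodes: 1:D, 4:W, 5:A, 6:W, 8:A, 9:A, 10:D, 11:A, 13:O, 15:A, 16:A edges: (5,1,f); (5,16,a); (8,5,a); (8,6,f); (9,8,a); (9,8,f); (11,8,f); (11,10,a); (15,9,f); (15,13,a); (16,4,a); (16,4,f)
step 2: rule r3; match: 0->11, 1->8, 2->6, 3->5, 4->10; deleted nodes 6, 8; deleted edges (8,5,a); (8,6,f); (9,8,a); (9,8,f); (11,8,f); added nodes 17; added edges (11,17,f); (17,5,f); (17,10,a); result: nodes: 1:D, 4:W, 5:A, 9:A, 10:D, 11:A, 13:O, 15:A, 16:A, 17:A edges: (5,1,f); (5,16,a); (11,10,a); (11,17,f); (15,9,f); (15,13,a); (16,4,a); (16,4,f); (17,5,f); (17,10,a)
final:
nodes: 1:D, 4:W, 5:A, 9:A, 10:D, 11:A, 13:O, 15:A, 16:A, 17:A
edges: (5,1,f); (5,16,a); (11,10,a); (11,17,f); (15,9,f); (15,13,a); (16,4,a); (16,4,f); (17,5,f); (17,10,a)
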